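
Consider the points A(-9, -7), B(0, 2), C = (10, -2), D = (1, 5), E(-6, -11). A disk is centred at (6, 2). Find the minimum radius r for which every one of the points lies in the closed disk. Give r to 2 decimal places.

17.69

The required radius is the distance from (6, 2) to the farthest point.
Squared distances: 306, 36, 32, 34, 313.
Maximum is 313, attained at E.
r = √313 ≈ 17.69.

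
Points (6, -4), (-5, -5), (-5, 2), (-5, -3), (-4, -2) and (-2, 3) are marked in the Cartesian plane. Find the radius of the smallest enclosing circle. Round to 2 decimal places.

A smallest enclosing disk is always determined by at most three of the input points on its boundary.
The minimum enclosing circle is determined by three boundary points: (6, -4), (-5, -5), (-5, 2).
Their circumcentre is (5/22, -1.5) with r² = 9577/242.
The farthest remaining point (-5, -3) is at distance² 7157/242 ≤ 9577/242.
r = √(9577/242) ≈ 6.29.

6.29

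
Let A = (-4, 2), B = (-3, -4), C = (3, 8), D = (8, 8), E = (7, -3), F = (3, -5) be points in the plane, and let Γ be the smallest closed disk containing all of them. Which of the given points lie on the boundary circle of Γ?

B, D

By Welzl's lemma the MEC is supported by two points (diametrically opposite) or three points (on a circumcircle).
The farthest pair is B–D with squared distance 265. The circle on this segment as diameter has centre (2.5, 2) and r² = 265/4 = 66.25.
Check A: distance² to centre = 42.25 ≤ 66.25, so it lies inside.
All remaining points lie in this disk, and no smaller disk contains both endpoints, so this is the minimum enclosing circle.
The points at distance exactly r from the centre are B, D — 2 points.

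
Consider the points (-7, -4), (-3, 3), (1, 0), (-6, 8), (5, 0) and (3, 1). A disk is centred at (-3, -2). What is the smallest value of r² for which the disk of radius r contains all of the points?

The required radius is the distance from (-3, -2) to the farthest point.
Squared distances: 20, 25, 20, 109, 68, 45.
Maximum is 109, attained at (-6, 8).

109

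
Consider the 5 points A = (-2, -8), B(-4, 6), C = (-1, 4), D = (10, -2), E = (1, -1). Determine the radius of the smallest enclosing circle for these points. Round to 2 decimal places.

The minimum enclosing circle is determined by three boundary points: A, B, D.
Their circumcentre is (5/3, -1/3) with r² = 650/9.
The farthest remaining point C is at distance² 233/9 ≤ 650/9.
r = √(650/9) ≈ 8.50.

8.50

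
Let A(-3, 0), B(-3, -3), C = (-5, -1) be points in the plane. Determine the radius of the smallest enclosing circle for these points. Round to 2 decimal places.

1.58

Side lengths²: AB² = 9, AC² = 5, BC² = 8.
Since AB² = 9 < 8 + 5 = 13, the triangle is acute, so the smallest enclosing circle is the circumcircle.
Circumcentre = (-3.5, -1.5), r² = 2.5.
r = √(2.5) ≈ 1.58.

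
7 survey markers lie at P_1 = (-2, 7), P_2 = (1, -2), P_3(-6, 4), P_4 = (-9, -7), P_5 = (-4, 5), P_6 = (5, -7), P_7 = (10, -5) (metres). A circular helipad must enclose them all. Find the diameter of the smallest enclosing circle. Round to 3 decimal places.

20.138

The minimum enclosing circle is determined by three boundary points: P_1, P_4, P_7.
Their circumcentre is (1/6, -17/6) with r² = 1825/18.
The farthest remaining point P_3 is at distance² 1525/18 ≤ 1825/18.
Diameter = 2r = 2√(1825/18) ≈ 20.138.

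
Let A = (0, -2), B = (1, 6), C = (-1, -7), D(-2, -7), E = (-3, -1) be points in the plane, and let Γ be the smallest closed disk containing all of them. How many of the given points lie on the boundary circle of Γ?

By Welzl's lemma the MEC is supported by two points (diametrically opposite) or three points (on a circumcircle).
The farthest pair is B–D with squared distance 178. The circle on this segment as diameter has centre (-0.5, -0.5) and r² = 178/4 = 44.5.
Check A: distance² to centre = 2.5 ≤ 44.5, so it lies inside.
All remaining points lie in this disk, and no smaller disk contains both endpoints, so this is the minimum enclosing circle.
The points at distance exactly r from the centre are B, D — 2 points.

2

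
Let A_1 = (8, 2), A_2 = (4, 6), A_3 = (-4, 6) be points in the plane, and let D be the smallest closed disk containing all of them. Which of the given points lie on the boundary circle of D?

A_1, A_3

Side lengths²: A_1A_2² = 32, A_1A_3² = 160, A_2A_3² = 64.
Since A_1A_3² = 160 ≥ 64 + 32 = 96, the angle opposite A_1A_3 is not acute, so the smallest enclosing circle has A_1A_3 as diameter.
Centre = midpoint of A_1A_3 = (2, 4), r² = 160/4 = 40.
The points at distance exactly r from the centre are A_1, A_3 — 2 points.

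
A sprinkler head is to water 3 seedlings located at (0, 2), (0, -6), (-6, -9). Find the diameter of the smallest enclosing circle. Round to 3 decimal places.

Call the three points A, B, C in the order given.
Side lengths²: AB² = 64, AC² = 157, BC² = 45.
Since AC² = 157 ≥ 64 + 45 = 109, the angle opposite AC is not acute, so the smallest enclosing circle has AC as diameter.
Centre = midpoint of AC = (-3, -3.5), r² = 157/4 = 39.25.
Diameter = 2r = 2√(39.25) ≈ 12.530.

12.530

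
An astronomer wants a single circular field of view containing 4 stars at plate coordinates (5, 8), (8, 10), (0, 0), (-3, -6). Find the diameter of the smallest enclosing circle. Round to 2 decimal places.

The farthest pair is (8, 10)–(-3, -6) with squared distance 377. The circle on this segment as diameter has centre (2.5, 2) and r² = 377/4 = 94.25.
Check (5, 8): distance² to centre = 42.25 ≤ 94.25, so it lies inside.
All remaining points lie in this disk, and no smaller disk contains both endpoints, so this is the minimum enclosing circle.
Diameter = 2r = 2√(94.25) ≈ 19.42.

19.42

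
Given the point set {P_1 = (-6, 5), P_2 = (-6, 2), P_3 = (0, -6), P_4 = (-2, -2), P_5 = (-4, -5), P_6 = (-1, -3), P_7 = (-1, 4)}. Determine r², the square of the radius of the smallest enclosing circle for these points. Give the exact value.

The farthest pair is P_1–P_3 with squared distance 157. The circle on this segment as diameter has centre (-3, -0.5) and r² = 157/4 = 39.25.
Check P_2: distance² to centre = 15.25 ≤ 39.25, so it lies inside.
All remaining points lie in this disk, and no smaller disk contains both endpoints, so this is the minimum enclosing circle.

39.25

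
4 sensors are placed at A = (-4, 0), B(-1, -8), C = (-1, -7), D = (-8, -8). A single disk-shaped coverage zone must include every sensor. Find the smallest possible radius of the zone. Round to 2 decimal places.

4.78

By Welzl's lemma the MEC is supported by two points (diametrically opposite) or three points (on a circumcircle).
The minimum enclosing circle is determined by three boundary points: A, B, D.
Their circumcentre is (-4.5, -4.75) with r² = 22.8125.
The farthest remaining point C is at distance² 17.3125 ≤ 22.8125.
r = √(22.8125) ≈ 4.78.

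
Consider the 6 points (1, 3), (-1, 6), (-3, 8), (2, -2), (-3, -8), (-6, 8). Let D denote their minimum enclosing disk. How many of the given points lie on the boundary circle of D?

A smallest enclosing disk is always determined by at most three of the input points on its boundary.
The farthest pair is (-3, -8)–(-6, 8) with squared distance 265. The circle on this segment as diameter has centre (-4.5, 0) and r² = 265/4 = 66.25.
Check (1, 3): distance² to centre = 39.25 ≤ 66.25, so it lies inside.
All remaining points lie in this disk, and no smaller disk contains both endpoints, so this is the minimum enclosing circle.
The points at distance exactly r from the centre are (-3, 8), (-3, -8), (-6, 8) — 3 points.

3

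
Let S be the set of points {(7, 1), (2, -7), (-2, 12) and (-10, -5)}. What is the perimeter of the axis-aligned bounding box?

72

Width = max x − min x = 7 − (-10) = 17.
Height = max y − min y = 12 − (-7) = 19.
Perimeter = 2(17 + 19) = 72.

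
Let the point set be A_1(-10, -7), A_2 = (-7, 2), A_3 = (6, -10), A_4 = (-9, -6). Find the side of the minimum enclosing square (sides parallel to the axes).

16

The bounding box has width 16 and height 12.
An axis-aligned square enclosing the set must have side ≥ max(width, height).
So the minimum side is max(16, 12) = 16.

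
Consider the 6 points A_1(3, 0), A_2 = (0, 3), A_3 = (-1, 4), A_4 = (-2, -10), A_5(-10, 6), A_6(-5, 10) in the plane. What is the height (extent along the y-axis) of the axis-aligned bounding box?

max y = 10, min y = -10, so height = 20.

20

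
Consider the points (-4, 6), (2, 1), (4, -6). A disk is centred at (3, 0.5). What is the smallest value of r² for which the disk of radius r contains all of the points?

The required radius is the distance from (3, 0.5) to the farthest point.
Squared distances: 79.25, 1.25, 43.25.
Maximum is 79.25, attained at (-4, 6).

79.25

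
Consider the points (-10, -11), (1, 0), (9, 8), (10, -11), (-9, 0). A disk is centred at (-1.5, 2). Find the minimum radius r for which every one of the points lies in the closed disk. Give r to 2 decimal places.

The required radius is the distance from (-1.5, 2) to the farthest point.
Squared distances: 241.25, 10.25, 146.25, 301.25, 60.25.
Maximum is 301.25, attained at (10, -11).
r = √(301.25) ≈ 17.36.

17.36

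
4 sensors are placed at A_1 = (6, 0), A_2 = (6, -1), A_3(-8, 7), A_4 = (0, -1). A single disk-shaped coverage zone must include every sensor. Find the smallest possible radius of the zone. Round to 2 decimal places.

8.06

A smallest enclosing disk is always determined by at most three of the input points on its boundary.
The farthest pair is A_2–A_3 with squared distance 260. The circle on this segment as diameter has centre (-1, 3) and r² = 260/4 = 65.
Check A_1: distance² to centre = 58 ≤ 65, so it lies inside.
All remaining points lie in this disk, and no smaller disk contains both endpoints, so this is the minimum enclosing circle.
r = √65 ≈ 8.06.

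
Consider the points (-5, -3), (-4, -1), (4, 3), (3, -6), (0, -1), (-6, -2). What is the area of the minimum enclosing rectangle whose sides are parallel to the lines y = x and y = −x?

In coordinates u = x + y, v = x − y the rectangle is axis-aligned; the map (x,y)→(u,v) scales areas by 2.
u-values: -8, -5, 7, -3, -1, -8; range = 7 − (-8) = 15.
v-values: -2, -3, 1, 9, 1, -4; range = 9 − (-4) = 13.
Area = (15 × 13) / 2 = 97.5.

97.5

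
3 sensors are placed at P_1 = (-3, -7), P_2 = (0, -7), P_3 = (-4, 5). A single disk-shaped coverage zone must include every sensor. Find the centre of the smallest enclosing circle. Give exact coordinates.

(-2, -1)

Side lengths²: P_1P_2² = 9, P_1P_3² = 145, P_2P_3² = 160.
Since P_2P_3² = 160 ≥ 145 + 9 = 154, the angle opposite P_2P_3 is not acute, so the smallest enclosing circle has P_2P_3 as diameter.
Centre = midpoint of P_2P_3 = (-2, -1), r² = 160/4 = 40.
Centre = (-2, -1).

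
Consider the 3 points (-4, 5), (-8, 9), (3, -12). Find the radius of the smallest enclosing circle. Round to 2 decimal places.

Call the three points A, B, C in the order given.
Side lengths²: AB² = 32, AC² = 338, BC² = 562.
Since BC² = 562 ≥ 338 + 32 = 370, the angle opposite BC is not acute, so the smallest enclosing circle has BC as diameter.
Centre = midpoint of BC = (-2.5, -1.5), r² = 562/4 = 140.5.
r = √(140.5) ≈ 11.85.

11.85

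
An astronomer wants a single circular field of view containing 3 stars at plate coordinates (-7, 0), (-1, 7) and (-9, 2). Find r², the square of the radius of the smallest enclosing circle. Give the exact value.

Call the three points A, B, C in the order given.
Side lengths²: AB² = 85, AC² = 8, BC² = 89.
Since BC² = 89 < 85 + 8 = 93, the triangle is acute, so the smallest enclosing circle is the circumcircle.
Circumcentre = (-125/26, 109/26), r² = 7565/338.

7565/338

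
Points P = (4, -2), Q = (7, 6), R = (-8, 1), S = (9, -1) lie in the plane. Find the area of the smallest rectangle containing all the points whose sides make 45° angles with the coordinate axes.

190

In coordinates u = x + y, v = x − y the rectangle is axis-aligned; the map (x,y)→(u,v) scales areas by 2.
u-values: 2, 13, -7, 8; range = 13 − (-7) = 20.
v-values: 6, 1, -9, 10; range = 10 − (-9) = 19.
Area = (20 × 19) / 2 = 190.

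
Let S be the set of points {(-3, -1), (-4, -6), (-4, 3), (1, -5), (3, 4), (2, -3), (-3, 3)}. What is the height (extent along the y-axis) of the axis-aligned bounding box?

10

max y = 4, min y = -6, so height = 10.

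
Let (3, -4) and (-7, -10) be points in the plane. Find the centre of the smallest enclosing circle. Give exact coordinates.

(-2, -7)

The smallest circle enclosing two points has them as diameter endpoints.
Centre = midpoint = (-2, -7); r² = |(3, -4)−(-7, -10)|²/4 = 136/4 = 34.
Centre = (-2, -7).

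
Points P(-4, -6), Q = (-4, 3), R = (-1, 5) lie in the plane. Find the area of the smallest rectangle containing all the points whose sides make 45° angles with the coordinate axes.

63

In coordinates u = x + y, v = x − y the rectangle is axis-aligned; the map (x,y)→(u,v) scales areas by 2.
u-values: -10, -1, 4; range = 4 − (-10) = 14.
v-values: 2, -7, -6; range = 2 − (-7) = 9.
Area = (14 × 9) / 2 = 63.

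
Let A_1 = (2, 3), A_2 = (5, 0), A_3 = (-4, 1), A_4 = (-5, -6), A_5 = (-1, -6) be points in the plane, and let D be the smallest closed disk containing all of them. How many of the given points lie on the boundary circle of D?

3

A smallest enclosing disk is always determined by at most three of the input points on its boundary.
The minimum enclosing circle is determined by three boundary points: A_1, A_2, A_4.
Their circumcentre is (-0.375, -2.375) with r² = 34.53125.
The farthest remaining point A_3 is at distance² 24.53125 ≤ 34.53125.
The points at distance exactly r from the centre are A_1, A_2, A_4 — 3 points.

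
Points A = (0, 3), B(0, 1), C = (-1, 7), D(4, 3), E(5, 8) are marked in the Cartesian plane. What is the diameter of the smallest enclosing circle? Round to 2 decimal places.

8.60

By Welzl's lemma the MEC is supported by two points (diametrically opposite) or three points (on a circumcircle).
The farthest pair is B–E with squared distance 74. The circle on this segment as diameter has centre (2.5, 4.5) and r² = 74/4 = 18.5.
Check A: distance² to centre = 8.5 ≤ 18.5, so it lies inside.
All remaining points lie in this disk, and no smaller disk contains both endpoints, so this is the minimum enclosing circle.
Diameter = 2r = 2√(18.5) ≈ 8.60.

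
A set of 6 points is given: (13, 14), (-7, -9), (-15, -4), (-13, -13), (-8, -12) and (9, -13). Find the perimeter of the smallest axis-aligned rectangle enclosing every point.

Width = max x − min x = 13 − (-15) = 28.
Height = max y − min y = 14 − (-13) = 27.
Perimeter = 2(28 + 27) = 110.

110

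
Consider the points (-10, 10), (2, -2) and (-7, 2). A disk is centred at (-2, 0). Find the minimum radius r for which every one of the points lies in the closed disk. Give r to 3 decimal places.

The required radius is the distance from (-2, 0) to the farthest point.
Squared distances: 164, 20, 29.
Maximum is 164, attained at (-10, 10).
r = √164 ≈ 12.806.

12.806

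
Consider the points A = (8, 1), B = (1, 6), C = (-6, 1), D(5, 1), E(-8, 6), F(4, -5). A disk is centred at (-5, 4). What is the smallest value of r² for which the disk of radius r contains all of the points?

The required radius is the distance from (-5, 4) to the farthest point.
Squared distances: 178, 40, 10, 109, 13, 162.
Maximum is 178, attained at A.

178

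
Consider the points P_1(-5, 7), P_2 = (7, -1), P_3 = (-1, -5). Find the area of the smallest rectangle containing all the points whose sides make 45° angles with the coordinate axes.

In coordinates u = x + y, v = x − y the rectangle is axis-aligned; the map (x,y)→(u,v) scales areas by 2.
u-values: 2, 6, -6; range = 6 − (-6) = 12.
v-values: -12, 8, 4; range = 8 − (-12) = 20.
Area = (12 × 20) / 2 = 120.

120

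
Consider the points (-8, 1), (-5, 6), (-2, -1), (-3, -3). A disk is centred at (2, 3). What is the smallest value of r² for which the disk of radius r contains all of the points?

The required radius is the distance from (2, 3) to the farthest point.
Squared distances: 104, 58, 32, 61.
Maximum is 104, attained at (-8, 1).

104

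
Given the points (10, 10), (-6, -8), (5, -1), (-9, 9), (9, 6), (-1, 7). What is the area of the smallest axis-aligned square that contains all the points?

The bounding box has width 19 and height 18.
An axis-aligned square enclosing the set must have side ≥ max(width, height).
So the minimum side is max(19, 18) = 19.
Area = 19² = 361.

361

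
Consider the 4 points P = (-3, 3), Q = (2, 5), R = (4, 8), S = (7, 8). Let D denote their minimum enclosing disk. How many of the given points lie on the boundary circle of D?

The farthest pair is P–S with squared distance 125. The circle on this segment as diameter has centre (2, 5.5) and r² = 125/4 = 31.25.
Check Q: distance² to centre = 0.25 ≤ 31.25, so it lies inside.
All remaining points lie in this disk, and no smaller disk contains both endpoints, so this is the minimum enclosing circle.
The points at distance exactly r from the centre are P, S — 2 points.

2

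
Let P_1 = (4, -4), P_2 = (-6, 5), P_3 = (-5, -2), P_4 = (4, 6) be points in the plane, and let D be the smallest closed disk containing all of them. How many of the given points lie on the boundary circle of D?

The minimum enclosing circle is determined by three boundary points: P_1, P_2, P_4.
Their circumcentre is (-0.55, 1) with r² = 45.7025.
The farthest remaining point P_3 is at distance² 28.8025 ≤ 45.7025.
The points at distance exactly r from the centre are P_1, P_2, P_4 — 3 points.

3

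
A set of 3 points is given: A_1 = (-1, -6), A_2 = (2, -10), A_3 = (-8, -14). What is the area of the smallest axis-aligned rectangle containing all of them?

80

x ranges over [-8, 2], width 10.
y ranges over [-14, -6], height 8.
Area = 10 × 8 = 80.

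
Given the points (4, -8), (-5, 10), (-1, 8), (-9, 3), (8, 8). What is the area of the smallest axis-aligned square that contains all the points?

324

The bounding box has width 17 and height 18.
An axis-aligned square enclosing the set must have side ≥ max(width, height).
So the minimum side is max(17, 18) = 18.
Area = 18² = 324.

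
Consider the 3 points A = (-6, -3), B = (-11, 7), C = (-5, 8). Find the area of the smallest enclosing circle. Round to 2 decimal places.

104.89

Side lengths²: AB² = 125, AC² = 122, BC² = 37.
Since AB² = 125 < 122 + 37 = 159, the triangle is acute, so the smallest enclosing circle is the circumcircle.
Circumcentre = (-187/26, 69/26), r² = 11285/338.
Area = π·r² = π·11285/338 ≈ 104.89.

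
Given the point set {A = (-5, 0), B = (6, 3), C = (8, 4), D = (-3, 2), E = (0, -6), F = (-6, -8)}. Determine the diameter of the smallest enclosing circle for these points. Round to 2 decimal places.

A smallest enclosing disk is always determined by at most three of the input points on its boundary.
The farthest pair is C–F with squared distance 340. The circle on this segment as diameter has centre (1, -2) and r² = 340/4 = 85.
Check A: distance² to centre = 40 ≤ 85, so it lies inside.
All remaining points lie in this disk, and no smaller disk contains both endpoints, so this is the minimum enclosing circle.
Diameter = 2r = 2√85 ≈ 18.44.

18.44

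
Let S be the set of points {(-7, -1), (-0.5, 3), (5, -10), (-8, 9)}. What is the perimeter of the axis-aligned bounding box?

Width = max x − min x = 5 − (-8) = 13.
Height = max y − min y = 9 − (-10) = 19.
Perimeter = 2(13 + 19) = 64.

64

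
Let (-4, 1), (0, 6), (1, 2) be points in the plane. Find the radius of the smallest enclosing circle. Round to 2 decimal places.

3.21

Call the three points A, B, C in the order given.
Side lengths²: AB² = 41, AC² = 26, BC² = 17.
Since AB² = 41 < 26 + 17 = 43, the triangle is acute, so the smallest enclosing circle is the circumcircle.
Circumcentre = (-79/42, 143/42), r² = 9061/882.
r = √(9061/882) ≈ 3.21.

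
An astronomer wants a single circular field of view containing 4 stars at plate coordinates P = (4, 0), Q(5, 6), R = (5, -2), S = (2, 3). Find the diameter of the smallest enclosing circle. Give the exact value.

A smallest enclosing disk is always determined by at most three of the input points on its boundary.
The farthest pair is Q–R with squared distance 64. The circle on this segment as diameter has centre (5, 2) and r² = 64/4 = 16.
Check P: distance² to centre = 5 ≤ 16, so it lies inside.
All remaining points lie in this disk, and no smaller disk contains both endpoints, so this is the minimum enclosing circle.
Diameter = 2r = 2√16 = 8.

8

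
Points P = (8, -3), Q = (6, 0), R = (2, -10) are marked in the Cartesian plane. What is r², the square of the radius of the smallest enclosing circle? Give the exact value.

Side lengths²: PQ² = 13, PR² = 85, QR² = 116.
Since QR² = 116 ≥ 85 + 13 = 98, the angle opposite QR is not acute, so the smallest enclosing circle has QR as diameter.
Centre = midpoint of QR = (4, -5), r² = 116/4 = 29.

29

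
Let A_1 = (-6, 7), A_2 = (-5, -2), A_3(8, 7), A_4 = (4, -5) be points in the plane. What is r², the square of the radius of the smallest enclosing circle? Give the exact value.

The minimum enclosing circle is determined by three boundary points: A_1, A_3, A_4.
Their circumcentre is (1, 8/3) with r² = 610/9.
The farthest remaining point A_2 is at distance² 520/9 ≤ 610/9.

610/9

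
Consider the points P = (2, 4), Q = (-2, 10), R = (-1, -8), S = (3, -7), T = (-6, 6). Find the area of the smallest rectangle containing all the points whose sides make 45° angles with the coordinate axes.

In coordinates u = x + y, v = x − y the rectangle is axis-aligned; the map (x,y)→(u,v) scales areas by 2.
u-values: 6, 8, -9, -4, 0; range = 8 − (-9) = 17.
v-values: -2, -12, 7, 10, -12; range = 10 − (-12) = 22.
Area = (17 × 22) / 2 = 187.

187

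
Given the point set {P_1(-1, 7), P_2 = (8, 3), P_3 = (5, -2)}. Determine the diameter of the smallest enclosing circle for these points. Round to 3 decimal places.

Side lengths²: P_1P_2² = 97, P_1P_3² = 117, P_2P_3² = 34.
Since P_1P_3² = 117 < 97 + 34 = 131, the triangle is acute, so the smallest enclosing circle is the circumcircle.
Circumcentre = (97/38, 109/38), r² = 21437/722.
Diameter = 2r = 2√(21437/722) ≈ 10.898.

10.898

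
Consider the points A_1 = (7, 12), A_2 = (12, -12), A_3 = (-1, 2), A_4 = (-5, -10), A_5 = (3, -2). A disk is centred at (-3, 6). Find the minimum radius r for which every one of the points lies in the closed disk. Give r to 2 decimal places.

The required radius is the distance from (-3, 6) to the farthest point.
Squared distances: 136, 549, 20, 260, 100.
Maximum is 549, attained at A_2.
r = √549 ≈ 23.43.

23.43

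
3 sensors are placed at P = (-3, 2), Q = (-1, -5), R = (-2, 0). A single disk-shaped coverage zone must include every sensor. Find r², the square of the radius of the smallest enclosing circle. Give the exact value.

Side lengths²: PQ² = 53, PR² = 5, QR² = 26.
Since PQ² = 53 ≥ 26 + 5 = 31, the angle opposite PQ is not acute, so the smallest enclosing circle has PQ as diameter.
Centre = midpoint of PQ = (-2, -1.5), r² = 53/4 = 13.25.

13.25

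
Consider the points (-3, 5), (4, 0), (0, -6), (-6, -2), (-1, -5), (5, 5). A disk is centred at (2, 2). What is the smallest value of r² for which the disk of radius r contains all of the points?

The required radius is the distance from (2, 2) to the farthest point.
Squared distances: 34, 8, 68, 80, 58, 18.
Maximum is 80, attained at (-6, -2).

80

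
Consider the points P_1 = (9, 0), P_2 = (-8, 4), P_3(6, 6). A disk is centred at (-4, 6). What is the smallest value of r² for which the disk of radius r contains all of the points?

205

The required radius is the distance from (-4, 6) to the farthest point.
Squared distances: 205, 20, 100.
Maximum is 205, attained at P_1.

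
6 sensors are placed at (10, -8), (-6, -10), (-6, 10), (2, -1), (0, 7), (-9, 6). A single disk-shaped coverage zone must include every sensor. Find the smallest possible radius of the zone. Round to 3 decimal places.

By Welzl's lemma the MEC is supported by two points (diametrically opposite) or three points (on a circumcircle).
The minimum enclosing circle is determined by three boundary points: (10, -8), (-6, -10), (-6, 10).
Their circumcentre is (0.875, 0) with r² = 147.265625.
The farthest remaining point (-9, 6) is at distance² 133.515625 ≤ 147.265625.
r = √(147.265625) ≈ 12.135.

12.135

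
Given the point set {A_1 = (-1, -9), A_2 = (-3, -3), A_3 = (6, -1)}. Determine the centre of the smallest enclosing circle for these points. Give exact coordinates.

(121/58, -269/58)

Side lengths²: A_1A_2² = 40, A_1A_3² = 113, A_2A_3² = 85.
Since A_1A_3² = 113 < 85 + 40 = 125, the triangle is acute, so the smallest enclosing circle is the circumcircle.
Circumcentre = (121/58, -269/58), r² = 48025/1682.
Centre = (121/58, -269/58).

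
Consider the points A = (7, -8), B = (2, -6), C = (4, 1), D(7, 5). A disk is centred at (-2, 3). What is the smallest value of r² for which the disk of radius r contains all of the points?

202

The required radius is the distance from (-2, 3) to the farthest point.
Squared distances: 202, 97, 40, 85.
Maximum is 202, attained at A.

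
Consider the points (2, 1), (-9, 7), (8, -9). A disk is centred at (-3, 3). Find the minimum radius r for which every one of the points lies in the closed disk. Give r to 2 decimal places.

16.28

The required radius is the distance from (-3, 3) to the farthest point.
Squared distances: 29, 52, 265.
Maximum is 265, attained at (8, -9).
r = √265 ≈ 16.28.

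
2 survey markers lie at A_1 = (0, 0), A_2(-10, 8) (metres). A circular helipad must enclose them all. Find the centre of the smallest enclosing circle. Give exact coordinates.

(-5, 4)

The smallest circle enclosing two points has them as diameter endpoints.
Centre = midpoint = (-5, 4); r² = |A_1A_2|²/4 = 164/4 = 41.
Centre = (-5, 4).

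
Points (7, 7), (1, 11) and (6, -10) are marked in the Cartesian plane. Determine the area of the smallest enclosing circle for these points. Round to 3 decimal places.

Call the three points A, B, C in the order given.
Side lengths²: AB² = 52, AC² = 290, BC² = 466.
Since BC² = 466 ≥ 290 + 52 = 342, the angle opposite BC is not acute, so the smallest enclosing circle has BC as diameter.
Centre = midpoint of BC = (3.5, 0.5), r² = 466/4 = 116.5.
Area = π·r² = π·116.5 ≈ 365.996.

365.996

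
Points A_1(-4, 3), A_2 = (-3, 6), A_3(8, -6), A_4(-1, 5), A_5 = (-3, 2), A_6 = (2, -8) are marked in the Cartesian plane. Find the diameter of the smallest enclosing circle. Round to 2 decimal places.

A smallest enclosing disk is always determined by at most three of the input points on its boundary.
The farthest pair is A_2–A_3 with squared distance 265. The circle on this segment as diameter has centre (2.5, 0) and r² = 265/4 = 66.25.
Check A_1: distance² to centre = 51.25 ≤ 66.25, so it lies inside.
All remaining points lie in this disk, and no smaller disk contains both endpoints, so this is the minimum enclosing circle.
Diameter = 2r = 2√(66.25) ≈ 16.28.

16.28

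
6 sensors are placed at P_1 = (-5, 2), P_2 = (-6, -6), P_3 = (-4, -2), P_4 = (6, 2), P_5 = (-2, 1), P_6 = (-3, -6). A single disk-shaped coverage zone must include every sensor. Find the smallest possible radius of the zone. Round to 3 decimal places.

The farthest pair is P_2–P_4 with squared distance 208. The circle on this segment as diameter has centre (0, -2) and r² = 208/4 = 52.
Check P_1: distance² to centre = 41 ≤ 52, so it lies inside.
All remaining points lie in this disk, and no smaller disk contains both endpoints, so this is the minimum enclosing circle.
r = √52 ≈ 7.211.

7.211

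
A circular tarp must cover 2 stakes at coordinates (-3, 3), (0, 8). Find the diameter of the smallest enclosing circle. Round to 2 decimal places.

5.83

The smallest circle enclosing two points has them as diameter endpoints.
Centre = midpoint = (-1.5, 5.5); r² = |(-3, 3)−(0, 8)|²/4 = 34/4 = 8.5.
Diameter = 2r = 2√(8.5) ≈ 5.83.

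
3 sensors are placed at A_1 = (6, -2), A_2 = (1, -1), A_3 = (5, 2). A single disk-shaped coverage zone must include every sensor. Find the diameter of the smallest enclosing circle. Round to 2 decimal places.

5.53

Side lengths²: A_1A_2² = 26, A_1A_3² = 17, A_2A_3² = 25.
Since A_1A_2² = 26 < 25 + 17 = 42, the triangle is acute, so the smallest enclosing circle is the circumcircle.
Circumcentre = (141/38, -17/38), r² = 5525/722.
Diameter = 2r = 2√(5525/722) ≈ 5.53.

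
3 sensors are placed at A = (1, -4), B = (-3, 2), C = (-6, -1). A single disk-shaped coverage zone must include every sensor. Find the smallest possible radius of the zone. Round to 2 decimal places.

Side lengths²: AB² = 52, AC² = 58, BC² = 18.
Since AC² = 58 < 52 + 18 = 70, the triangle is acute, so the smallest enclosing circle is the circumcircle.
Circumcentre = (-2.2, -1.8), r² = 15.08.
r = √(15.08) ≈ 3.88.

3.88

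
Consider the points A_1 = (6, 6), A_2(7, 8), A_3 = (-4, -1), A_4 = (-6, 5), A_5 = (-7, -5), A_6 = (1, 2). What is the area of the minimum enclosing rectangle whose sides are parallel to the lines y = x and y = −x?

In coordinates u = x + y, v = x − y the rectangle is axis-aligned; the map (x,y)→(u,v) scales areas by 2.
u-values: 12, 15, -5, -1, -12, 3; range = 15 − (-12) = 27.
v-values: 0, -1, -3, -11, -2, -1; range = 0 − (-11) = 11.
Area = (27 × 11) / 2 = 148.5.

148.5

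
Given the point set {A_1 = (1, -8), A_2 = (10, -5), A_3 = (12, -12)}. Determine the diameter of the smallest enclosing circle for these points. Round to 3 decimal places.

Side lengths²: A_1A_2² = 90, A_1A_3² = 137, A_2A_3² = 53.
Since A_1A_3² = 137 < 90 + 53 = 143, the triangle is acute, so the smallest enclosing circle is the circumcircle.
Circumcentre = (303/46, -449/46), r² = 36305/1058.
Diameter = 2r = 2√(36305/1058) ≈ 11.716.

11.716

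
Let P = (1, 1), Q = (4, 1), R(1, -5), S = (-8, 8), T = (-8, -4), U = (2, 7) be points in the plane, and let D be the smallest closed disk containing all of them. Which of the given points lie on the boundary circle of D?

The minimum enclosing circle of a finite set is fixed by two of the points (as a diameter) or three (as a circumcircle).
The farthest pair is R–S with squared distance 250. The circle on this segment as diameter has centre (-3.5, 1.5) and r² = 250/4 = 62.5.
Check P: distance² to centre = 20.5 ≤ 62.5, so it lies inside.
All remaining points lie in this disk, and no smaller disk contains both endpoints, so this is the minimum enclosing circle.
The points at distance exactly r from the centre are R, S — 2 points.

R, S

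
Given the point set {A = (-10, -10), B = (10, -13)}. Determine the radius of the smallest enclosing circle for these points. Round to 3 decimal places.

The smallest circle enclosing two points has them as diameter endpoints.
Centre = midpoint = (0, -11.5); r² = |AB|²/4 = 409/4 = 102.25.
r = √(102.25) ≈ 10.112.

10.112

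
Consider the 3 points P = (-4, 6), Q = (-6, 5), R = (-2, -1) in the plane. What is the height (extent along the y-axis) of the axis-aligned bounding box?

max y = 6, min y = -1, so height = 7.

7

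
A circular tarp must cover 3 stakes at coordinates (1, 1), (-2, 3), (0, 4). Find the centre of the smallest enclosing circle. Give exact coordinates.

(-5/14, 31/14)

Call the three points A, B, C in the order given.
Side lengths²: AB² = 13, AC² = 10, BC² = 5.
Since AB² = 13 < 10 + 5 = 15, the triangle is acute, so the smallest enclosing circle is the circumcircle.
Circumcentre = (-5/14, 31/14), r² = 325/98.
Centre = (-5/14, 31/14).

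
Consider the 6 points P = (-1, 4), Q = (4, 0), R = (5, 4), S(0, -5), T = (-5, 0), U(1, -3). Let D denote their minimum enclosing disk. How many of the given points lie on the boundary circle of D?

3

By Welzl's lemma the MEC is supported by two points (diametrically opposite) or three points (on a circumcircle).
The minimum enclosing circle is determined by three boundary points: R, S, T.
Their circumcentre is (4/7, 4/7) with r² = 1537/49.
The farthest remaining point P is at distance² 697/49 ≤ 1537/49.
The points at distance exactly r from the centre are R, S, T — 3 points.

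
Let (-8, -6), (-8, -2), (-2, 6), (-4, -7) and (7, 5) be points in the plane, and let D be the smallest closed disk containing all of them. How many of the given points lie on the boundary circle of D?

The minimum enclosing circle of a finite set is fixed by two of the points (as a diameter) or three (as a circumcircle).
The farthest pair is (-8, -6)–(7, 5) with squared distance 346. The circle on this segment as diameter has centre (-0.5, -0.5) and r² = 346/4 = 86.5.
Check (-8, -2): distance² to centre = 58.5 ≤ 86.5, so it lies inside.
All remaining points lie in this disk, and no smaller disk contains both endpoints, so this is the minimum enclosing circle.
The points at distance exactly r from the centre are (-8, -6), (7, 5) — 2 points.

2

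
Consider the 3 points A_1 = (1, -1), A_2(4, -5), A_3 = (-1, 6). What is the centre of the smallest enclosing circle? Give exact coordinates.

Side lengths²: A_1A_2² = 25, A_1A_3² = 53, A_2A_3² = 146.
Since A_2A_3² = 146 ≥ 53 + 25 = 78, the angle opposite A_2A_3 is not acute, so the smallest enclosing circle has A_2A_3 as diameter.
Centre = midpoint of A_2A_3 = (1.5, 0.5), r² = 146/4 = 36.5.
Centre = (1.5, 0.5).

(1.5, 0.5)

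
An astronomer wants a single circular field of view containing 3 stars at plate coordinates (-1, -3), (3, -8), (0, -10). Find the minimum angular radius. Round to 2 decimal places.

Call the three points A, B, C in the order given.
Side lengths²: AB² = 41, AC² = 50, BC² = 13.
Since AC² = 50 < 41 + 13 = 54, the triangle is acute, so the smallest enclosing circle is the circumcircle.
Circumcentre = (-9/46, -297/46), r² = 13325/1058.
r = √(13325/1058) ≈ 3.55.

3.55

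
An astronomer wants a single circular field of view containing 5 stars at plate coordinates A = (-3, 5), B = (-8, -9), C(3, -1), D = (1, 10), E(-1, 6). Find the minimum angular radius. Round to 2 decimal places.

By Welzl's lemma the MEC is supported by two points (diametrically opposite) or three points (on a circumcircle).
The farthest pair is B–D with squared distance 442. The circle on this segment as diameter has centre (-3.5, 0.5) and r² = 442/4 = 110.5.
Check A: distance² to centre = 20.5 ≤ 110.5, so it lies inside.
All remaining points lie in this disk, and no smaller disk contains both endpoints, so this is the minimum enclosing circle.
r = √(110.5) ≈ 10.51.

10.51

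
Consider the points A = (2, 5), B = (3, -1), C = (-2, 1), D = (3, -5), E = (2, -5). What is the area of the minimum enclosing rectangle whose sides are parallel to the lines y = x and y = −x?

In coordinates u = x + y, v = x − y the rectangle is axis-aligned; the map (x,y)→(u,v) scales areas by 2.
u-values: 7, 2, -1, -2, -3; range = 7 − (-3) = 10.
v-values: -3, 4, -3, 8, 7; range = 8 − (-3) = 11.
Area = (10 × 11) / 2 = 55.

55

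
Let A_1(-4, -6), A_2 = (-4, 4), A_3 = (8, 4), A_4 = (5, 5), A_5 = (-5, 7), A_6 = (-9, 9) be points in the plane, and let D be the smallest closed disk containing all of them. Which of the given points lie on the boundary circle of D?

A_1, A_3, A_6

The minimum enclosing circle of a finite set is fixed by two of the points (as a diameter) or three (as a circumcircle).
The minimum enclosing circle is determined by three boundary points: A_1, A_3, A_6.
Their circumcentre is (-34/23, 73/23) with r² = 47885/529.
The farthest remaining point A_4 is at distance² 23965/529 ≤ 47885/529.
The points at distance exactly r from the centre are A_1, A_3, A_6 — 3 points.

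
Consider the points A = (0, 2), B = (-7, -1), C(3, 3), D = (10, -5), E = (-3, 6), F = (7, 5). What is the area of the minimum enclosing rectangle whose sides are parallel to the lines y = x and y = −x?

In coordinates u = x + y, v = x − y the rectangle is axis-aligned; the map (x,y)→(u,v) scales areas by 2.
u-values: 2, -8, 6, 5, 3, 12; range = 12 − (-8) = 20.
v-values: -2, -6, 0, 15, -9, 2; range = 15 − (-9) = 24.
Area = (20 × 24) / 2 = 240.

240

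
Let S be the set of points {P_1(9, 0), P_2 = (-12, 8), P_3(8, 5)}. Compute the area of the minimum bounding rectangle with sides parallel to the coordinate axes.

x ranges over [-12, 9], width 21.
y ranges over [0, 8], height 8.
Area = 21 × 8 = 168.

168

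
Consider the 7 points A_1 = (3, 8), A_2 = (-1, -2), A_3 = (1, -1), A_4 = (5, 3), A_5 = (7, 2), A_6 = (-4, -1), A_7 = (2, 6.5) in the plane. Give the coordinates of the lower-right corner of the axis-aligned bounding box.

(7, -2)

x-range [-4, 7], y-range [-2, 8].
The lower-right corner is (7, -2).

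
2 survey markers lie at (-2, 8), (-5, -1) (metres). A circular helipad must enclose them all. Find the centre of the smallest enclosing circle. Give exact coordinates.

(-3.5, 3.5)

The smallest circle enclosing two points has them as diameter endpoints.
Centre = midpoint = (-3.5, 3.5); r² = |(-2, 8)−(-5, -1)|²/4 = 90/4 = 22.5.
Centre = (-3.5, 3.5).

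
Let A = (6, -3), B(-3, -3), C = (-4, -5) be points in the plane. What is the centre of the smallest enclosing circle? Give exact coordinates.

Side lengths²: AB² = 81, AC² = 104, BC² = 5.
Since AC² = 104 ≥ 81 + 5 = 86, the angle opposite AC is not acute, so the smallest enclosing circle has AC as diameter.
Centre = midpoint of AC = (1, -4), r² = 104/4 = 26.
Centre = (1, -4).

(1, -4)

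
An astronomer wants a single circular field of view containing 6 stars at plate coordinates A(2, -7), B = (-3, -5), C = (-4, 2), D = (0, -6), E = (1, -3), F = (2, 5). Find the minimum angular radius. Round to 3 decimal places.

6.047

The minimum enclosing circle of a finite set is fixed by two of the points (as a diameter) or three (as a circumcircle).
The minimum enclosing circle is determined by three boundary points: A, C, F.
Their circumcentre is (1.25, -1) with r² = 36.5625.
The farthest remaining point B is at distance² 34.0625 ≤ 36.5625.
r = √(36.5625) ≈ 6.047.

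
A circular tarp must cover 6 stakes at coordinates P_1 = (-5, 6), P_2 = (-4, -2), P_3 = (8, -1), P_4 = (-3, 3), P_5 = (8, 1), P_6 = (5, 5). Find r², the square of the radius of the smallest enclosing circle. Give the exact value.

54.5

By Welzl's lemma the MEC is supported by two points (diametrically opposite) or three points (on a circumcircle).
The farthest pair is P_1–P_3 with squared distance 218. The circle on this segment as diameter has centre (1.5, 2.5) and r² = 218/4 = 54.5.
Check P_2: distance² to centre = 50.5 ≤ 54.5, so it lies inside.
All remaining points lie in this disk, and no smaller disk contains both endpoints, so this is the minimum enclosing circle.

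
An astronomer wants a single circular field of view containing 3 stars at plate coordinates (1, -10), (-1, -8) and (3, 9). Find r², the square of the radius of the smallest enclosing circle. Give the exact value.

Call the three points A, B, C in the order given.
Side lengths²: AB² = 8, AC² = 365, BC² = 305.
Since AC² = 365 ≥ 305 + 8 = 313, the angle opposite AC is not acute, so the smallest enclosing circle has AC as diameter.
Centre = midpoint of AC = (2, -0.5), r² = 365/4 = 91.25.

91.25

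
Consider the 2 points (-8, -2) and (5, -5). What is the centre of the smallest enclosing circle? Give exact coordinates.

(-1.5, -3.5)

The smallest circle enclosing two points has them as diameter endpoints.
Centre = midpoint = (-1.5, -3.5); r² = |(-8, -2)−(5, -5)|²/4 = 178/4 = 44.5.
Centre = (-1.5, -3.5).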